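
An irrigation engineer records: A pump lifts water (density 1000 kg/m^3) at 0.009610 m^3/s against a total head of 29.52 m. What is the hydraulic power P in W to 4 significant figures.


Approach: apply the hydraulic power relation, P = rho*g*Q*H.
P = 1000 * 9.81 * 0.009610 * 29.52 = 2783 W
Therefore the hydraulic power P = 2783 W.


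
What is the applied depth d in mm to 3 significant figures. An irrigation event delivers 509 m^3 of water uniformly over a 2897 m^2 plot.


Approach: apply depth from volume over area, d = (V/A)*1000.
d = (509 / 2897) * 1000 = 176 mm
Therefore the applied depth d = 176 mm.


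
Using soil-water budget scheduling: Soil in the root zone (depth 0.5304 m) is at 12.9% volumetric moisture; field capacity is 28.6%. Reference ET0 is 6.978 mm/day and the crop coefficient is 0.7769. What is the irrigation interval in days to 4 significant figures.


Approach: apply soil-water budget scheduling, SMD = (FC-theta)/100*depth*1000; ETc = ET0*Kc; interval = SMD/ETc.
Step 1 — soil moisture deficit:
  SMD = (28.6 - 12.9)/100 * 0.5304 * 1000 = 83.2728 mm
Step 2 — daily crop ET (ETc = ET0*Kc):
  ETc = 6.978 * 0.7769 = 5.42121 mm/day
Step 3 — irrigation interval (SMD/ETc):
  interval = 83.2728 / 5.42121 = 15.36 days
Therefore the irrigation interval = 15.36 days.


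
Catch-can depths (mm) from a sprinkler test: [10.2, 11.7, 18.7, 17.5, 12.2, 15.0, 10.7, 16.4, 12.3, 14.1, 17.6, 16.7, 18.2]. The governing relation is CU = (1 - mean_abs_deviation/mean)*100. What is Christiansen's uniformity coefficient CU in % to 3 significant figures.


mean = 14.715 mm
mean |d_i - mean| = 2.6296 mm
CU = (1 - 2.6296/14.715)*100 = 82.1 %
Therefore Christiansen's uniformity coefficient CU = 82.1 %.


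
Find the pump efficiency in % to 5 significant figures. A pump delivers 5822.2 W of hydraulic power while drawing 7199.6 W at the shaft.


Approach: apply the efficiency ratio, eta = (P_out/P_in)*100.
eta = (5822.2 / 7199.6) * 100 = 80.868 %
Therefore the pump efficiency = 80.868 %.


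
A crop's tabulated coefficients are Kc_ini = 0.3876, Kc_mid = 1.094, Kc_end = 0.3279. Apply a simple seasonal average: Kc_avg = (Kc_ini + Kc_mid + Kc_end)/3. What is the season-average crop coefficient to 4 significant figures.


Kc_avg = (0.3876 + 1.094 + 0.3279)/3 = 0.6032
Therefore the season-average crop coefficient = 0.6032.


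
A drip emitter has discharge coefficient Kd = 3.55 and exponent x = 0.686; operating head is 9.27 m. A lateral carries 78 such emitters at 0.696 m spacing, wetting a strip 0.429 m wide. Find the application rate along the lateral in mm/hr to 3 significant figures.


Approach: apply the emitter equation with a lateral mass balance, q = Kd*h^x; Q = n*q; rate = Q/(n*spacing*width).
Step 1 — single emitter flow (q = Kd*h^x):
  q = 3.55 * 9.27^0.686 = 16.355 L/hr
Step 2 — total lateral flow: Q = 78 * 16.355 = 1275.7 L/hr
Step 3 — wetted area: A = 78 * 0.696 * 0.429 = 23.290 m^2
Step 4 — application rate: Q/A = 1275.7/23.290 = 54.8 mm/hr
Therefore the application rate along the lateral = 54.8 mm/hr.


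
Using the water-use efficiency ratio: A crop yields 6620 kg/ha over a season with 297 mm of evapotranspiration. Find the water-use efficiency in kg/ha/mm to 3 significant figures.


Approach: apply the water-use efficiency ratio, WUE = yield/ET.
WUE = 6620 / 297 = 22.3 kg/ha/mm
Therefore the water-use efficiency = 22.3 kg/ha/mm.


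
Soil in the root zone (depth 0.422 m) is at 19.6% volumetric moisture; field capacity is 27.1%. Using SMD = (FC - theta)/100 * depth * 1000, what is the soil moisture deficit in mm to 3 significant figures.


SMD = (27.1 - 19.6)/100 * 0.422 * 1000 = 31.6 mm
Therefore the soil moisture deficit = 31.6 mm.


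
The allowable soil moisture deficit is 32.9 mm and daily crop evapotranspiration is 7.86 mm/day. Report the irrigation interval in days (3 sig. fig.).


Approach: apply the irrigation interval relation, interval = SMD / ETc.
interval = 32.9 / 7.86 = 4.19 days
Therefore the irrigation interval = 4.19 days.


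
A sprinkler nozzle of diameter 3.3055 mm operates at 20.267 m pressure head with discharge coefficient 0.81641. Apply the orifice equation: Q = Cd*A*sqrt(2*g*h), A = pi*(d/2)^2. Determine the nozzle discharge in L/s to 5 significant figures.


A = pi*(3.3055e-3/2)^2 = 8.581520e-06 m^2
Q = 0.81641 * 8.581520e-06 * sqrt(2*9.81*20.267) * 1000 = 0.13971 L/s
Therefore the nozzle discharge = 0.13971 L/s.


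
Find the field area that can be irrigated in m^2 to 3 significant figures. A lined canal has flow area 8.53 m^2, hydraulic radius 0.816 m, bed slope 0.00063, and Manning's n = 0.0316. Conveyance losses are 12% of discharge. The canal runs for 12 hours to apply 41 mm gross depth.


Approach: apply Manning's equation with a conveyance and depth budget, Q = (1/n)*A*R^(2/3)*S^(1/2); Q_field = Q*(1-loss); Area = Q_field*t/(d/1000).
Step 1 — canal discharge (Manning's equation):
  Q = (1/0.0316) * 8.53 * 0.816^(2/3) * 0.00063^(1/2) = 5.9164 m^3/s
Step 2 — delivered flow: Q_field = 5.9164*(1 - 12/100) = 5.2064 m^3/s
Step 3 — volume delivered: V = 5.2064 * 12*3600 = 224920 m^3
Step 4 — area served: A = V / (depth/1000) = 224920 / 0.041 = 5490000 m^2
Therefore the field area that can be irrigated = 5490000 m^2.


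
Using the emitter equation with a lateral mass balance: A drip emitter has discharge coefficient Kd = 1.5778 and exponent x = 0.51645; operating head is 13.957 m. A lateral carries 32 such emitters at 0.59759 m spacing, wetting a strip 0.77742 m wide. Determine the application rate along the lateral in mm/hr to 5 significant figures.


Approach: apply the emitter equation with a lateral mass balance, q = Kd*h^x; Q = n*q; rate = Q/(n*spacing*width).
Step 1 — single emitter flow (q = Kd*h^x):
  q = 1.5778 * 13.957^0.51645 = 6.155734 L/hr
Step 2 — total lateral flow: Q = 32 * 6.155734 = 196.9835 L/hr
Step 3 — wetted area: A = 32 * 0.59759 * 0.77742 = 14.86651 m^2
Step 4 — application rate: Q/A = 196.9835/14.86651 = 13.250 mm/hr
Therefore the application rate along the lateral = 13.250 mm/hr.


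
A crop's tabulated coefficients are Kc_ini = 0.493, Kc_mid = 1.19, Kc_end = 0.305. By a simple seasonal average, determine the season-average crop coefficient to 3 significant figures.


Approach: apply a simple seasonal average, Kc_avg = (Kc_ini + Kc_mid + Kc_end)/3.
Kc_avg = (0.493 + 1.19 + 0.305)/3 = 0.663
Therefore the season-average crop coefficient = 0.663.


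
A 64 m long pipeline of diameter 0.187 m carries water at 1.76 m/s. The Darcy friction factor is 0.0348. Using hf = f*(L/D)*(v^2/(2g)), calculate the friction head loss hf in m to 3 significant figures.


hf = 0.0348 * (64/0.187) * (1.76^2 / (2*9.81))
hf = 1.88 m
Therefore the friction head loss hf = 1.88 m.


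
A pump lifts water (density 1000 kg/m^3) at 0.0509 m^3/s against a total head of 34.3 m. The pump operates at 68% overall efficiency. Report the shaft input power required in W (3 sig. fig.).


Approach: apply hydraulic power then efficiency conversion, P = rho*g*Q*H; P_in = P/eta.
Step 1 — hydraulic power (P = rho*g*Q*H):
  P = 1000 * 9.81 * 0.0509 * 34.3 = 17127 W
Step 2 — input power: P_in = P/eta = 17127 / 0.68 = 25200 W
Therefore the shaft input power required = 25200 W.


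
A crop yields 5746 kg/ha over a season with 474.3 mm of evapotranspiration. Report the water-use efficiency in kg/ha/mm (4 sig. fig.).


Approach: apply the water-use efficiency ratio, WUE = yield/ET.
WUE = 5746 / 474.3 = 12.11 kg/ha/mm
Therefore the water-use efficiency = 12.11 kg/ha/mm.


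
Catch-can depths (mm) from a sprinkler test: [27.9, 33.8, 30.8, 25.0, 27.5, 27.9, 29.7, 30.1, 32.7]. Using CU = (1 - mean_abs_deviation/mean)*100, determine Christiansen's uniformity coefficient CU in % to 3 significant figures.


mean = 29.489 mm
mean |d_i - mean| = 2.1457 mm
CU = (1 - 2.1457/29.489)*100 = 92.7 %
Therefore Christiansen's uniformity coefficient CU = 92.7 %.


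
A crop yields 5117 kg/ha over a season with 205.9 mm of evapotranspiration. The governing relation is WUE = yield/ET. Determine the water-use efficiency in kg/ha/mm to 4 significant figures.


WUE = 5117 / 205.9 = 24.85 kg/ha/mm
Therefore the water-use efficiency = 24.85 kg/ha/mm.


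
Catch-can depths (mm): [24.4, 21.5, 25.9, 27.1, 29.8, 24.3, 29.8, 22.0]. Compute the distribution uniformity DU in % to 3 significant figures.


Approach: apply the low-quarter distribution uniformity, DU = (mean of lowest quarter of readings / overall mean)*100.
sorted lowest 2 of 8: [21.5, 22.0] -> mean = 21.750 mm
overall mean = 25.600 mm
DU = (21.750/25.600)*100 = 85.0 %
Therefore the distribution uniformity DU = 85.0 %.


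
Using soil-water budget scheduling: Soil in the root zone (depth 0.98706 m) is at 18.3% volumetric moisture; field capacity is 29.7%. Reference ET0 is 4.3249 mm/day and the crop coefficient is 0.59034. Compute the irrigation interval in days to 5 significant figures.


Approach: apply soil-water budget scheduling, SMD = (FC-theta)/100*depth*1000; ETc = ET0*Kc; interval = SMD/ETc.
Step 1 — soil moisture deficit:
  SMD = (29.7 - 18.3)/100 * 0.98706 * 1000 = 112.5248 mm
Step 2 — daily crop ET (ETc = ET0*Kc):
  ETc = 4.3249 * 0.59034 = 2.553161 mm/day
Step 3 — irrigation interval (SMD/ETc):
  interval = 112.5248 / 2.553161 = 44.073 days
Therefore the irrigation interval = 44.073 days.


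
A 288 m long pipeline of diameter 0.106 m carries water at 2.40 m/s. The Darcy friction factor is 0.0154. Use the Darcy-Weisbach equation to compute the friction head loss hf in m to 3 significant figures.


Approach: apply the Darcy-Weisbach equation, hf = f*(L/D)*(v^2/(2g)).
hf = 0.0154 * (288/0.106) * (2.40^2 / (2*9.81))
hf = 12.3 m
Therefore the friction head loss hf = 12.3 m.


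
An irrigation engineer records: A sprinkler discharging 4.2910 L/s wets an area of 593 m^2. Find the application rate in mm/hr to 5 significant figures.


Approach: apply the application rate relation, rate = (Q/A)*3600.
rate = (4.2910 / 593) * 3600 = 26.050 mm/hr
Therefore the application rate = 26.050 mm/hr.


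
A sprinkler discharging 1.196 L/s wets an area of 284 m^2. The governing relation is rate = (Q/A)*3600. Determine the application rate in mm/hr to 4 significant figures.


rate = (1.196 / 284) * 3600 = 15.16 mm/hr
Therefore the application rate = 15.16 mm/hr.


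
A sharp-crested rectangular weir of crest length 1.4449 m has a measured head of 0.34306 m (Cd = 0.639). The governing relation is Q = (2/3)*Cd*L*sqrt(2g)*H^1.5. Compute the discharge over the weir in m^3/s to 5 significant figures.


Q = (2/3)*0.639*1.4449*sqrt(2*9.81)*0.34306^1.5 = 0.54784 m^3/s
Therefore the discharge over the weir = 0.54784 m^3/s.


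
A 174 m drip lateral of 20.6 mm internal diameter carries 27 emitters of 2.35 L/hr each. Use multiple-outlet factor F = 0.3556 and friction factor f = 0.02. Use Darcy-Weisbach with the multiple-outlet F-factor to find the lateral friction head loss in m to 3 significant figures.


Approach: apply Darcy-Weisbach with the multiple-outlet F-factor, Q = n*q/(3600*1000) m^3/s; v = Q/A; hf = F*f*(L/D)*(v^2/(2g)).
Q = 27*2.35/(3600*1000) = 1.7625e-05 m^3/s
A = pi*(20.6e-3/2)^2 = 3.3329e-04 m^2, so v = Q/A = 0.052882 m/s
hf = 0.3556*0.02*(174/0.0206)*(0.052882^2/(2*9.81)) = 0.00856 m
Therefore the lateral friction head loss = 0.00856 m.


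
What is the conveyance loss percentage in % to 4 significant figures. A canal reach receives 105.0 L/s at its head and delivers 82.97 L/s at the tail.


Approach: apply the conveyance loss ratio, loss% = ((Q_head - Q_tail)/Q_head)*100.
loss = ((105.0 - 82.97)/105.0)*100 = 20.98 %
Therefore the conveyance loss percentage = 20.98 %.


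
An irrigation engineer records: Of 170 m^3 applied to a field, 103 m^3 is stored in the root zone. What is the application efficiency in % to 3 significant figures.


Approach: apply the application efficiency ratio, Ea = (stored/applied)*100.
Ea = (103/170)*100 = 60.6 %
Therefore the application efficiency = 60.6 %.


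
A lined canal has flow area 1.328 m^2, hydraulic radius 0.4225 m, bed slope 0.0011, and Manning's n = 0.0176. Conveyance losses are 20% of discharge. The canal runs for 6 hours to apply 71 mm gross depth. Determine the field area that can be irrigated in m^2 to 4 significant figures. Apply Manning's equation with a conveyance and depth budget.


Approach: apply Manning's equation with a conveyance and depth budget, Q = (1/n)*A*R^(2/3)*S^(1/2); Q_field = Q*(1-loss); Area = Q_field*t/(d/1000).
Step 1 — canal discharge (Manning's equation):
  Q = (1/0.0176) * 1.328 * 0.4225^(2/3) * 0.0011^(1/2) = 1.40907 m^3/s
Step 2 — delivered flow: Q_field = 1.40907*(1 - 20/100) = 1.12726 m^3/s
Step 3 — volume delivered: V = 1.12726 * 6*3600 = 24348.7 m^3
Step 4 — area served: A = V / (depth/1000) = 24348.7 / 0.071 = 342900 m^2
Therefore the field area that can be irrigated = 342900 m^2.


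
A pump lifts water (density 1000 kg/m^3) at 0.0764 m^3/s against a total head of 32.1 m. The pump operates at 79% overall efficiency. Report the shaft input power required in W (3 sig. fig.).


Approach: apply hydraulic power then efficiency conversion, P = rho*g*Q*H; P_in = P/eta.
Step 1 — hydraulic power (P = rho*g*Q*H):
  P = 1000 * 9.81 * 0.0764 * 32.1 = 24058 W
Step 2 — input power: P_in = P/eta = 24058 / 0.79 = 30500 W
Therefore the shaft input power required = 30500 W.


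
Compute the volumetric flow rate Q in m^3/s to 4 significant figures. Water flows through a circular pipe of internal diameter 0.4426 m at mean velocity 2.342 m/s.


Approach: apply the continuity equation for pipe flow, Q = A * v with A = pi*(D/2)^2.
A = pi*(0.4426/2)^2 = 0.153855 m^2
Q = 0.153855 * 2.342 = 0.3603 m^3/s
Therefore the volumetric flow rate Q = 0.3603 m^3/s.


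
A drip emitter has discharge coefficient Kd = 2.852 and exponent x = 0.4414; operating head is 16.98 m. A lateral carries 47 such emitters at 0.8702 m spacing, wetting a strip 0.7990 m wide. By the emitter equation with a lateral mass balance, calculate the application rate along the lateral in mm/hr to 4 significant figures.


Approach: apply the emitter equation with a lateral mass balance, q = Kd*h^x; Q = n*q; rate = Q/(n*spacing*width).
Step 1 — single emitter flow (q = Kd*h^x):
  q = 2.852 * 16.98^0.4414 = 9.95506 L/hr
Step 2 — total lateral flow: Q = 47 * 9.95506 = 467.888 L/hr
Step 3 — wetted area: A = 47 * 0.8702 * 0.7990 = 32.6786 m^2
Step 4 — application rate: Q/A = 467.888/32.6786 = 14.32 mm/hr
Therefore the application rate along the lateral = 14.32 mm/hr.


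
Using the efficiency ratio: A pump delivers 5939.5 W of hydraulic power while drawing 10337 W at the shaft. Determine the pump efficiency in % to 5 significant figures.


Approach: apply the efficiency ratio, eta = (P_out/P_in)*100.
eta = (5939.5 / 10337) * 100 = 57.459 %
Therefore the pump efficiency = 57.459 %.


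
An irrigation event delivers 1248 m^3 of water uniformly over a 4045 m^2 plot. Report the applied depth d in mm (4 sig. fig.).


Approach: apply depth from volume over area, d = (V/A)*1000.
d = (1248 / 4045) * 1000 = 308.5 mm
Therefore the applied depth d = 308.5 mm.


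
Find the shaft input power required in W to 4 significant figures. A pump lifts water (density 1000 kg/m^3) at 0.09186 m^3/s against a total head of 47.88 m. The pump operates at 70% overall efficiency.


Approach: apply hydraulic power then efficiency conversion, P = rho*g*Q*H; P_in = P/eta.
Step 1 — hydraulic power (P = rho*g*Q*H):
  P = 1000 * 9.81 * 0.09186 * 47.88 = 43146.9 W
Step 2 — input power: P_in = P/eta = 43146.9 / 0.7 = 61640 W
Therefore the shaft input power required = 61640 W.


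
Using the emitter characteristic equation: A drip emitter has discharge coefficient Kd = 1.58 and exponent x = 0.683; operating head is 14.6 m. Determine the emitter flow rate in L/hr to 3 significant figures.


Approach: apply the emitter characteristic equation, q = Kd * h^x.
q = 1.58 * 14.6^0.683 = 9.86 L/hr
Therefore the emitter flow rate = 9.86 L/hr.


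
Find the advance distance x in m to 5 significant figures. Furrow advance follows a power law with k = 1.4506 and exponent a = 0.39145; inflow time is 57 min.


Approach: apply the power-law advance function, x = k*t^a.
x = 1.4506 * 57^0.39145 = 7.0613 m
Therefore the advance distance x = 7.0613 m.


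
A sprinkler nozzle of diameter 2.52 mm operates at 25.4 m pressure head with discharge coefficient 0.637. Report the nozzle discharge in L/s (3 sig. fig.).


Approach: apply the orifice equation, Q = Cd*A*sqrt(2*g*h), A = pi*(d/2)^2.
A = pi*(2.52e-3/2)^2 = 4.9876e-06 m^2
Q = 0.637 * 4.9876e-06 * sqrt(2*9.81*25.4) * 1000 = 0.0709 L/s
Therefore the nozzle discharge = 0.0709 L/s.


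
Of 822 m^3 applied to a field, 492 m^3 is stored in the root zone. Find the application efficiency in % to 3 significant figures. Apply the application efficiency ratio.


Approach: apply the application efficiency ratio, Ea = (stored/applied)*100.
Ea = (492/822)*100 = 59.9 %
Therefore the application efficiency = 59.9 %.


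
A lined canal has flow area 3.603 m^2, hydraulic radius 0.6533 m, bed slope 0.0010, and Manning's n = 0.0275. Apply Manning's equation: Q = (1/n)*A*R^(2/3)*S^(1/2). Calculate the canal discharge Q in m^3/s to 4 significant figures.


Q = (1/0.0275) * 3.603 * 0.6533^(2/3) * 0.0010^(1/2) = 3.119 m^3/s
Therefore the canal discharge Q = 3.119 m^3/s.


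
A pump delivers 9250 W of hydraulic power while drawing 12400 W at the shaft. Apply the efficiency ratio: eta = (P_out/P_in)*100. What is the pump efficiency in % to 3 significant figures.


eta = (9250 / 12400) * 100 = 74.6 %
Therefore the pump efficiency = 74.6 %.


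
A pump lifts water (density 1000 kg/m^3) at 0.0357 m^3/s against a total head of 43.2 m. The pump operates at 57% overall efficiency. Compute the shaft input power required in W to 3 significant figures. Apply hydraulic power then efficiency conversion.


Approach: apply hydraulic power then efficiency conversion, P = rho*g*Q*H; P_in = P/eta.
Step 1 — hydraulic power (P = rho*g*Q*H):
  P = 1000 * 9.81 * 0.0357 * 43.2 = 15129 W
Step 2 — input power: P_in = P/eta = 15129 / 0.57 = 26500 W
Therefore the shaft input power required = 26500 W.


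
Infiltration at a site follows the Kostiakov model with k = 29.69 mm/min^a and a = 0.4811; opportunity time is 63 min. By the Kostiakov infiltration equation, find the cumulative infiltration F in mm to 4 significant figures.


Approach: apply the Kostiakov infiltration equation, F = k*t^a.
F = 29.69 * 63^0.4811 = 217.9 mm
Therefore the cumulative infiltration F = 217.9 mm.


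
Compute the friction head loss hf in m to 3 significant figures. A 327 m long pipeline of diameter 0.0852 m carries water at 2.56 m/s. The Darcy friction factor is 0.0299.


Approach: apply the Darcy-Weisbach equation, hf = f*(L/D)*(v^2/(2g)).
hf = 0.0299 * (327/0.0852) * (2.56^2 / (2*9.81))
hf = 38.3 m
Therefore the friction head loss hf = 38.3 m.


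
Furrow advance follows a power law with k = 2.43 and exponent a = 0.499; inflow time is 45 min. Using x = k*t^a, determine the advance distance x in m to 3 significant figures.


x = 2.43 * 45^0.499 = 16.2 m
Therefore the advance distance x = 16.2 m.


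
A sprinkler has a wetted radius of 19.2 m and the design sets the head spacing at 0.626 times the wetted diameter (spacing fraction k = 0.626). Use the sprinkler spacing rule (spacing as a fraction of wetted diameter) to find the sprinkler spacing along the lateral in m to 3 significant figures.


Approach: apply the sprinkler spacing rule (spacing as a fraction of wetted diameter), S = k*(2*R).
S = 0.626 * (2 * 19.2) = 24.0 m
Therefore the sprinkler spacing along the lateral = 24.0 m.


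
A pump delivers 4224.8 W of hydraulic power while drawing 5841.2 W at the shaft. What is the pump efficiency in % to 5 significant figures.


Approach: apply the efficiency ratio, eta = (P_out/P_in)*100.
eta = (4224.8 / 5841.2) * 100 = 72.328 %
Therefore the pump efficiency = 72.328 %.


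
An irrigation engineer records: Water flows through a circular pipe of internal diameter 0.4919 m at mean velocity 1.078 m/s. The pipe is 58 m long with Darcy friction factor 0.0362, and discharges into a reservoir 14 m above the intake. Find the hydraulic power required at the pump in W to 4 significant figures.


Approach: apply continuity + Darcy-Weisbach + hydraulic power, Q = A*v; hf = f*(L/D)*(v^2/(2g)); H = static + hf; P = rho*g*Q*H.
Step 1 — flow rate (continuity, Q = A*v):
  A = pi*(0.4919/2)^2 = 0.190039 m^2
  Q = 0.190039 * 1.078 = 0.204862 m^3/s
Step 2 — friction head loss (Darcy-Weisbach):
  hf = 0.0362 * (58/0.4919) * (1.078^2 / (2*9.81))
  hf = 0.252812 m
Step 3 — total head: H = 14 + 0.252812 = 14.2528 m
Step 4 — hydraulic power (P = rho*g*Q*H):
  P = 1000 * 9.81 * 0.204862 * 14.2528 = 28640 W
Therefore the hydraulic power required at the pump = 28640 W.


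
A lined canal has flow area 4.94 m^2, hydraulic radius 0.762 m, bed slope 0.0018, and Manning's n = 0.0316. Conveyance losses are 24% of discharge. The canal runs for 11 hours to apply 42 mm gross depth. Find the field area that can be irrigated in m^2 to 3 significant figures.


Approach: apply Manning's equation with a conveyance and depth budget, Q = (1/n)*A*R^(2/3)*S^(1/2); Q_field = Q*(1-loss); Area = Q_field*t/(d/1000).
Step 1 — canal discharge (Manning's equation):
  Q = (1/0.0316) * 4.94 * 0.762^(2/3) * 0.0018^(1/2) = 5.5332 m^3/s
Step 2 — delivered flow: Q_field = 5.5332*(1 - 24/100) = 4.2053 m^3/s
Step 3 — volume delivered: V = 4.2053 * 11*3600 = 166530 m^3
Step 4 — area served: A = V / (depth/1000) = 166530 / 0.042 = 3960000 m^2
Therefore the field area that can be irrigated = 3960000 m^2.


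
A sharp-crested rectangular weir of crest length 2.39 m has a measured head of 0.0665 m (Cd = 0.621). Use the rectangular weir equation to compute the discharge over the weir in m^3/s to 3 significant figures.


Approach: apply the rectangular weir equation, Q = (2/3)*Cd*L*sqrt(2g)*H^1.5.
Q = (2/3)*0.621*2.39*sqrt(2*9.81)*0.0665^1.5 = 0.0752 m^3/s
Therefore the discharge over the weir = 0.0752 m^3/s.


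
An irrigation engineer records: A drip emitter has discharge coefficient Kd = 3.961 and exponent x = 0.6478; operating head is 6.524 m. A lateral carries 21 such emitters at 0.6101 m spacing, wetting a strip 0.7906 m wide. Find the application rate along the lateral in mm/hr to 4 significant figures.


Approach: apply the emitter equation with a lateral mass balance, q = Kd*h^x; Q = n*q; rate = Q/(n*spacing*width).
Step 1 — single emitter flow (q = Kd*h^x):
  q = 3.961 * 6.524^0.6478 = 13.3489 L/hr
Step 2 — total lateral flow: Q = 21 * 13.3489 = 280.328 L/hr
Step 3 — wetted area: A = 21 * 0.6101 * 0.7906 = 10.1292 m^2
Step 4 — application rate: Q/A = 280.328/10.1292 = 27.68 mm/hr
Therefore the application rate along the lateral = 27.68 mm/hr.


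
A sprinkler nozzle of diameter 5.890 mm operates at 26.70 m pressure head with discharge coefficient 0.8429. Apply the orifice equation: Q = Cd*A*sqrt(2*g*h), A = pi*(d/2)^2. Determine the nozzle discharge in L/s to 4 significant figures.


A = pi*(5.890e-3/2)^2 = 2.72471e-05 m^2
Q = 0.8429 * 2.72471e-05 * sqrt(2*9.81*26.70) * 1000 = 0.5257 L/s
Therefore the nozzle discharge = 0.5257 L/s.


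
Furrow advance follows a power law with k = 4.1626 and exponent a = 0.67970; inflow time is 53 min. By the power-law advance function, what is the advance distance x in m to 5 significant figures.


Approach: apply the power-law advance function, x = k*t^a.
x = 4.1626 * 53^0.67970 = 61.852 m
Therefore the advance distance x = 61.852 m.


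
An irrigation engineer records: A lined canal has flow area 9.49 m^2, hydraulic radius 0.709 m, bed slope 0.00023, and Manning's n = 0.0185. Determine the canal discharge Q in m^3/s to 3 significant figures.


Approach: apply Manning's equation, Q = (1/n)*A*R^(2/3)*S^(1/2).
Q = (1/0.0185) * 9.49 * 0.709^(2/3) * 0.00023^(1/2) = 6.19 m^3/s
Therefore the canal discharge Q = 6.19 m^3/s.


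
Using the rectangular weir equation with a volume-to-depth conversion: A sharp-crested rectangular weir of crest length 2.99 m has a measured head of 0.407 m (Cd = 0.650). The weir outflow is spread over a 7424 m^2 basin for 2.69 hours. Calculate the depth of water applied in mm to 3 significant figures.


Approach: apply the rectangular weir equation with a volume-to-depth conversion, Q = (2/3)*Cd*L*sqrt(2g)*H^1.5; d = Q*t/A * 1000.
Step 1 — weir discharge:
  Q = (2/3)*0.650*2.99*sqrt(2*9.81)*0.407^1.5 = 1.4902 m^3/s
Step 2 — volume: V = 1.4902 * 2.69*3600 = 14431 m^3
Step 3 — depth: d = V/A * 1000 = 14431/7424 * 1000 = 1940 mm
Therefore the depth of water applied = 1940 mm.


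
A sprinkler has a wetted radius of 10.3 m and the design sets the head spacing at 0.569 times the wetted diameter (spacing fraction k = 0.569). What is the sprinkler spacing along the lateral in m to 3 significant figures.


Approach: apply the sprinkler spacing rule (spacing as a fraction of wetted diameter), S = k*(2*R).
S = 0.569 * (2 * 10.3) = 11.7 m
Therefore the sprinkler spacing along the lateral = 11.7 m.


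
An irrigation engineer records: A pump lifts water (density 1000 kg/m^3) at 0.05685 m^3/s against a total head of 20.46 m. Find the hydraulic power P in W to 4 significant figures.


Approach: apply the hydraulic power relation, P = rho*g*Q*H.
P = 1000 * 9.81 * 0.05685 * 20.46 = 11410 W
Therefore the hydraulic power P = 11410 W.


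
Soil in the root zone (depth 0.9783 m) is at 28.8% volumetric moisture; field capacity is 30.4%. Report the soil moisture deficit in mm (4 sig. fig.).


Approach: apply the soil moisture deficit relation, SMD = (FC - theta)/100 * depth * 1000.
SMD = (30.4 - 28.8)/100 * 0.9783 * 1000 = 15.65 mm
Therefore the soil moisture deficit = 15.65 mm.


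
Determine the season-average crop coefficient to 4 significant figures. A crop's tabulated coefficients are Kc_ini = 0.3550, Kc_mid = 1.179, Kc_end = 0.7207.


Approach: apply a simple seasonal average, Kc_avg = (Kc_ini + Kc_mid + Kc_end)/3.
Kc_avg = (0.3550 + 1.179 + 0.7207)/3 = 0.7516
Therefore the season-average crop coefficient = 0.7516.


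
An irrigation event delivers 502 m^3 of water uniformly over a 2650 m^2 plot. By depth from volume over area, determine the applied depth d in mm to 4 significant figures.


Approach: apply depth from volume over area, d = (V/A)*1000.
d = (502 / 2650) * 1000 = 189.4 mm
Therefore the applied depth d = 189.4 mm.


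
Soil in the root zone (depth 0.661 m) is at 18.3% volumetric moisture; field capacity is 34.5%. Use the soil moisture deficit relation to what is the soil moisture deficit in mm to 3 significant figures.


Approach: apply the soil moisture deficit relation, SMD = (FC - theta)/100 * depth * 1000.
SMD = (34.5 - 18.3)/100 * 0.661 * 1000 = 107 mm
Therefore the soil moisture deficit = 107 mm.


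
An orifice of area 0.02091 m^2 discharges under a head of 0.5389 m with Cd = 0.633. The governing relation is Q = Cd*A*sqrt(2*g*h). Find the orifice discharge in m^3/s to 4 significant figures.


Q = 0.633 * 0.02091 * sqrt(2*9.81*0.5389) = 0.04304 m^3/s
Therefore the orifice discharge = 0.04304 m^3/s.


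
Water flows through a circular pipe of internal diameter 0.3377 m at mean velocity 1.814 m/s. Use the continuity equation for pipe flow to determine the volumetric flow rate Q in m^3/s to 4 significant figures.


Approach: apply the continuity equation for pipe flow, Q = A * v with A = pi*(D/2)^2.
A = pi*(0.3377/2)^2 = 0.0895678 m^2
Q = 0.0895678 * 1.814 = 0.1625 m^3/s
Therefore the volumetric flow rate Q = 0.1625 m^3/s.


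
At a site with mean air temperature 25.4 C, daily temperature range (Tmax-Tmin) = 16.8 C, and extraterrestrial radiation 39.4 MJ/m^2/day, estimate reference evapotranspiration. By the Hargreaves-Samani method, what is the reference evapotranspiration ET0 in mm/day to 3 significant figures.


Approach: apply the Hargreaves-Samani method, ET0 = 0.0023*(Tmean+17.8)*sqrt(Tmax-Tmin)*0.408*Ra.
ET0 = 0.0023*(25.4+17.8)*sqrt(16.8)*0.408*39.4 = 6.55 mm/day
Therefore the reference evapotranspiration ET0 = 6.55 mm/day.


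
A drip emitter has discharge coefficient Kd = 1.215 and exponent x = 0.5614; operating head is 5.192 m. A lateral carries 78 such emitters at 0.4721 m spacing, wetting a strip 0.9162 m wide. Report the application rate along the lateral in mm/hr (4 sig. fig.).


Approach: apply the emitter equation with a lateral mass balance, q = Kd*h^x; Q = n*q; rate = Q/(n*spacing*width).
Step 1 — single emitter flow (q = Kd*h^x):
  q = 1.215 * 5.192^0.5614 = 3.06313 L/hr
Step 2 — total lateral flow: Q = 78 * 3.06313 = 238.924 L/hr
Step 3 — wetted area: A = 78 * 0.4721 * 0.9162 = 33.7380 m^2
Step 4 — application rate: Q/A = 238.924/33.7380 = 7.082 mm/hr
Therefore the application rate along the lateral = 7.082 mm/hr.


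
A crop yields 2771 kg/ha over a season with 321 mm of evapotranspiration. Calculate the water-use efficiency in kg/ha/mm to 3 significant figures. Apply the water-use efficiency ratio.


Approach: apply the water-use efficiency ratio, WUE = yield/ET.
WUE = 2771 / 321 = 8.63 kg/ha/mm
Therefore the water-use efficiency = 8.63 kg/ha/mm.


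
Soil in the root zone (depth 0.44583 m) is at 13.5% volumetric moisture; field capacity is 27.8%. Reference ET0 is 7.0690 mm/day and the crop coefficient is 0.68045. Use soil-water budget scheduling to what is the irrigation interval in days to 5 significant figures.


Approach: apply soil-water budget scheduling, SMD = (FC-theta)/100*depth*1000; ETc = ET0*Kc; interval = SMD/ETc.
Step 1 — soil moisture deficit:
  SMD = (27.8 - 13.5)/100 * 0.44583 * 1000 = 63.75369 mm
Step 2 — daily crop ET (ETc = ET0*Kc):
  ETc = 7.0690 * 0.68045 = 4.810101 mm/day
Step 3 — irrigation interval (SMD/ETc):
  interval = 63.75369 / 4.810101 = 13.254 days
Therefore the irrigation interval = 13.254 days.


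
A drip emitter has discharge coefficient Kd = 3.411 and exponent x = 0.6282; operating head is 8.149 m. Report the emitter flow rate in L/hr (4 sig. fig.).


Approach: apply the emitter characteristic equation, q = Kd * h^x.
q = 3.411 * 8.149^0.6282 = 12.74 L/hr
Therefore the emitter flow rate = 12.74 L/hr.


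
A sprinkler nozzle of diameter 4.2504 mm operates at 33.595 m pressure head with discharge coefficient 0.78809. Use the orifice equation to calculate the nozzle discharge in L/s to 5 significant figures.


Approach: apply the orifice equation, Q = Cd*A*sqrt(2*g*h), A = pi*(d/2)^2.
A = pi*(4.2504e-3/2)^2 = 1.418892e-05 m^2
Q = 0.78809 * 1.418892e-05 * sqrt(2*9.81*33.595) * 1000 = 0.28709 L/s
Therefore the nozzle discharge = 0.28709 L/s.


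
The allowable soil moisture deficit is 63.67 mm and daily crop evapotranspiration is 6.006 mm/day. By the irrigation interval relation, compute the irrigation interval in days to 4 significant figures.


Approach: apply the irrigation interval relation, interval = SMD / ETc.
interval = 63.67 / 6.006 = 10.60 days
Therefore the irrigation interval = 10.60 days.


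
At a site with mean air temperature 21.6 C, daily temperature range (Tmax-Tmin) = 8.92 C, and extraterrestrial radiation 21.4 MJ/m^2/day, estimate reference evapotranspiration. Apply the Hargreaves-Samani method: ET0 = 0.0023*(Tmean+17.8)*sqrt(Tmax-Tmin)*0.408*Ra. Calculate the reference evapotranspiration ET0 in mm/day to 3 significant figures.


ET0 = 0.0023*(21.6+17.8)*sqrt(8.92)*0.408*21.4 = 2.36 mm/day
Therefore the reference evapotranspiration ET0 = 2.36 mm/day.


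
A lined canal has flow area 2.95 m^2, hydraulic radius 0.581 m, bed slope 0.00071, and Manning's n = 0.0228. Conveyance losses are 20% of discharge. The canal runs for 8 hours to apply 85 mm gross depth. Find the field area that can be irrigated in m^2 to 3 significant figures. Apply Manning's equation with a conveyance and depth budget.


Approach: apply Manning's equation with a conveyance and depth budget, Q = (1/n)*A*R^(2/3)*S^(1/2); Q_field = Q*(1-loss); Area = Q_field*t/(d/1000).
Step 1 — canal discharge (Manning's equation):
  Q = (1/0.0228) * 2.95 * 0.581^(2/3) * 0.00071^(1/2) = 2.4005 m^3/s
Step 2 — delivered flow: Q_field = 2.4005*(1 - 20/100) = 1.9204 m^3/s
Step 3 — volume delivered: V = 1.9204 * 8*3600 = 55307 m^3
Step 4 — area served: A = V / (depth/1000) = 55307 / 0.085 = 651000 m^2
Therefore the field area that can be irrigated = 651000 m^2.


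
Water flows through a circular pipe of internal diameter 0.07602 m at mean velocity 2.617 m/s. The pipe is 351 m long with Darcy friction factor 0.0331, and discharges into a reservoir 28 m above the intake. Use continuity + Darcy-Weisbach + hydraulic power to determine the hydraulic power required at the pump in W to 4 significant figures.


Approach: apply continuity + Darcy-Weisbach + hydraulic power, Q = A*v; hf = f*(L/D)*(v^2/(2g)); H = static + hf; P = rho*g*Q*H.
Step 1 — flow rate (continuity, Q = A*v):
  A = pi*(0.07602/2)^2 = 0.00453885 m^2
  Q = 0.00453885 * 2.617 = 0.0118782 m^3/s
Step 2 — friction head loss (Darcy-Weisbach):
  hf = 0.0331 * (351/0.07602) * (2.617^2 / (2*9.81))
  hf = 53.3477 m
Step 3 — total head: H = 28 + 53.3477 = 81.3477 m
Step 4 — hydraulic power (P = rho*g*Q*H):
  P = 1000 * 9.81 * 0.0118782 * 81.3477 = 9479 W
Therefore the hydraulic power required at the pump = 9479 W.


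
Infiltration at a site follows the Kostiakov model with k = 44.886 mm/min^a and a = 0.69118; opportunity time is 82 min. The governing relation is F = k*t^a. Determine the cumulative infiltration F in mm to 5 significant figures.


F = 44.886 * 82^0.69118 = 943.85 mm
Therefore the cumulative infiltration F = 943.85 mm.


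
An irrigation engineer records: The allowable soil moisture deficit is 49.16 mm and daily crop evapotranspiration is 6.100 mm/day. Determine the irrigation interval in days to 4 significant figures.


Approach: apply the irrigation interval relation, interval = SMD / ETc.
interval = 49.16 / 6.100 = 8.059 days
Therefore the irrigation interval = 8.059 days.


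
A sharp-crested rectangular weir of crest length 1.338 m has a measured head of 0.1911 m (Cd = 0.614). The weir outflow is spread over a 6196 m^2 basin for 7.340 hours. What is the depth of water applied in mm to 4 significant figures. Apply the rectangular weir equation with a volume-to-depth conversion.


Approach: apply the rectangular weir equation with a volume-to-depth conversion, Q = (2/3)*Cd*L*sqrt(2g)*H^1.5; d = Q*t/A * 1000.
Step 1 — weir discharge:
  Q = (2/3)*0.614*1.338*sqrt(2*9.81)*0.1911^1.5 = 0.202663 m^3/s
Step 2 — volume: V = 0.202663 * 7.340*3600 = 5355.16 m^3
Step 3 — depth: d = V/A * 1000 = 5355.16/6196 * 1000 = 864.3 mm
Therefore the depth of water applied = 864.3 mm.


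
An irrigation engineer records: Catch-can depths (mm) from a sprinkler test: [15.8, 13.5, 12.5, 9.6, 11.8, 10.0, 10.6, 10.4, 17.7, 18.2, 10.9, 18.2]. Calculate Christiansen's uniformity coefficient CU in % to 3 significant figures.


Approach: apply Christiansen's uniformity coefficient, CU = (1 - mean_abs_deviation/mean)*100.
mean = 13.267 mm
mean |d_i - mean| = 2.8444 mm
CU = (1 - 2.8444/13.267)*100 = 78.6 %
Therefore Christiansen's uniformity coefficient CU = 78.6 %.


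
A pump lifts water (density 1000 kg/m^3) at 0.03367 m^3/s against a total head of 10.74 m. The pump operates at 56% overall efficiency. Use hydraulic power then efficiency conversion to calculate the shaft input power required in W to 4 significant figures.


Approach: apply hydraulic power then efficiency conversion, P = rho*g*Q*H; P_in = P/eta.
Step 1 — hydraulic power (P = rho*g*Q*H):
  P = 1000 * 9.81 * 0.03367 * 10.74 = 3547.45 W
Step 2 — input power: P_in = P/eta = 3547.45 / 0.56 = 6335 W
Therefore the shaft input power required = 6335 W.


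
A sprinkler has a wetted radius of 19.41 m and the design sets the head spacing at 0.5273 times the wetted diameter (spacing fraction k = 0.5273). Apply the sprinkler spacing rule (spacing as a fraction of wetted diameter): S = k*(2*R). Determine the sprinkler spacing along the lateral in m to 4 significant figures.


S = 0.5273 * (2 * 19.41) = 20.47 m
Therefore the sprinkler spacing along the lateral = 20.47 m.


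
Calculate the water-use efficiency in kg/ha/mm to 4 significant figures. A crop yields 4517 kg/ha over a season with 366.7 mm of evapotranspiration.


Approach: apply the water-use efficiency ratio, WUE = yield/ET.
WUE = 4517 / 366.7 = 12.32 kg/ha/mm
Therefore the water-use efficiency = 12.32 kg/ha/mm.


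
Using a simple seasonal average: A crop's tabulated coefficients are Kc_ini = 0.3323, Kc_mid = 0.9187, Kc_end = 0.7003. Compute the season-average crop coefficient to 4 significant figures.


Approach: apply a simple seasonal average, Kc_avg = (Kc_ini + Kc_mid + Kc_end)/3.
Kc_avg = (0.3323 + 0.9187 + 0.7003)/3 = 0.6504
Therefore the season-average crop coefficient = 0.6504.


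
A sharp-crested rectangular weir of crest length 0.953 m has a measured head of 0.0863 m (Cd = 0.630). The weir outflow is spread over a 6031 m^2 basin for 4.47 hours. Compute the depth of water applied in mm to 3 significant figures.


Approach: apply the rectangular weir equation with a volume-to-depth conversion, Q = (2/3)*Cd*L*sqrt(2g)*H^1.5; d = Q*t/A * 1000.
Step 1 — weir discharge:
  Q = (2/3)*0.630*0.953*sqrt(2*9.81)*0.0863^1.5 = 0.044948 m^3/s
Step 2 — volume: V = 0.044948 * 4.47*3600 = 723.30 m^3
Step 3 — depth: d = V/A * 1000 = 723.30/6031 * 1000 = 120 mm
Therefore the depth of water applied = 120 mm.


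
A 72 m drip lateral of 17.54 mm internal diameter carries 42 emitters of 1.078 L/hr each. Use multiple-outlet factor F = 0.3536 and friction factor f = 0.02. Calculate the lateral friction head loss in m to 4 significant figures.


Approach: apply Darcy-Weisbach with the multiple-outlet F-factor, Q = n*q/(3600*1000) m^3/s; v = Q/A; hf = F*f*(L/D)*(v^2/(2g)).
Q = 42*1.078/(3600*1000) = 1.25767e-05 m^3/s
A = pi*(17.54e-3/2)^2 = 2.41629e-04 m^2, so v = Q/A = 0.0520495 m/s
hf = 0.3536*0.02*(72/0.01754)*(0.0520495^2/(2*9.81)) = 0.004008 m
Therefore the lateral friction head loss = 0.004008 m.


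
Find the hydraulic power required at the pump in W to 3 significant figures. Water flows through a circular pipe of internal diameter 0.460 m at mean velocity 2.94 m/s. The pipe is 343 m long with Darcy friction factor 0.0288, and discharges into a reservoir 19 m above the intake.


Approach: apply continuity + Darcy-Weisbach + hydraulic power, Q = A*v; hf = f*(L/D)*(v^2/(2g)); H = static + hf; P = rho*g*Q*H.
Step 1 — flow rate (continuity, Q = A*v):
  A = pi*(0.460/2)^2 = 0.16619 m^2
  Q = 0.16619 * 2.94 = 0.48860 m^3/s
Step 2 — friction head loss (Darcy-Weisbach):
  hf = 0.0288 * (343/0.460) * (2.94^2 / (2*9.81))
  hf = 9.4607 m
Step 3 — total head: H = 19 + 9.4607 = 28.461 m
Step 4 — hydraulic power (P = rho*g*Q*H):
  P = 1000 * 9.81 * 0.48860 * 28.461 = 136000 W
Therefore the hydraulic power required at the pump = 136000 W.


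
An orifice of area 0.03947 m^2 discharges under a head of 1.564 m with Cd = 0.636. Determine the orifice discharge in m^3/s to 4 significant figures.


Approach: apply the orifice equation, Q = Cd*A*sqrt(2*g*h).
Q = 0.636 * 0.03947 * sqrt(2*9.81*1.564) = 0.1391 m^3/s
Therefore the orifice discharge = 0.1391 m^3/s.


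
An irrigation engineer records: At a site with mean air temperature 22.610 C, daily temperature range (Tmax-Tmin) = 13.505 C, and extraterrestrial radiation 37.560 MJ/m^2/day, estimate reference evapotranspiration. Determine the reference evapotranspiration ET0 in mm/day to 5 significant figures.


Approach: apply the Hargreaves-Samani method, ET0 = 0.0023*(Tmean+17.8)*sqrt(Tmax-Tmin)*0.408*Ra.
ET0 = 0.0023*(22.610+17.8)*sqrt(13.505)*0.408*37.560 = 5.2342 mm/day
Therefore the reference evapotranspiration ET0 = 5.2342 mm/day.


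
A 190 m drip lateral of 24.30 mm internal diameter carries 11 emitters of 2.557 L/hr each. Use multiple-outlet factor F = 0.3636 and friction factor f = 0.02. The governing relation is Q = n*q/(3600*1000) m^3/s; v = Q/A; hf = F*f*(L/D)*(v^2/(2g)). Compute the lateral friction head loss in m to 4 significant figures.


Q = 11*2.557/(3600*1000) = 7.81306e-06 m^3/s
A = pi*(24.30e-3/2)^2 = 4.63770e-04 m^2, so v = Q/A = 0.0168468 m/s
hf = 0.3636*0.02*(190/0.02430)*(0.0168468^2/(2*9.81)) = 0.0008225 m
Therefore the lateral friction head loss = 0.0008225 m.
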